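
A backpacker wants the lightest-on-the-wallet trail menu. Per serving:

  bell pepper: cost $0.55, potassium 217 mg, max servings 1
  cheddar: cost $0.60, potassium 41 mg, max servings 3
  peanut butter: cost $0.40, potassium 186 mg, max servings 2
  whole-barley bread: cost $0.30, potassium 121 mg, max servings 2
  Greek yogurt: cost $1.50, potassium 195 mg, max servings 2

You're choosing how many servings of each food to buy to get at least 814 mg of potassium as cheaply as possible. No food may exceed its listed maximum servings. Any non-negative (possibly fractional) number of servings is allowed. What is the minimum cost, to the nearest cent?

$1.91

Cost per mg of potassium: peanut butter $0.0022, whole-barley bread $0.0025, bell pepper $0.0025, Greek yogurt $0.0077, cheddar $0.0146.
Take 2 servings of peanut butter: +372.0 mg potassium for $0.80 (total $0.80, still need 442.0 mg).
Take 2 servings of whole-barley bread: +242.0 mg potassium for $0.60 (total $1.40, still need 200.0 mg).
Take 0.9217 servings of bell pepper: +200.0 mg potassium for $0.51 (total $1.91, still need 0.0 mg).
Filling from the cheapest source first is optimal under one linear minimum: $1.91.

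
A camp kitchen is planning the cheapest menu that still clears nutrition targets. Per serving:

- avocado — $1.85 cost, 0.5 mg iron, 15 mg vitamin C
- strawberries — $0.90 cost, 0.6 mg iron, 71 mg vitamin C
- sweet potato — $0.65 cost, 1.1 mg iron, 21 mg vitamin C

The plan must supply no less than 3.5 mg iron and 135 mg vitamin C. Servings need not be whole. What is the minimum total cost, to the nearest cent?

For a min-cost LP with two ≥-constraints, a basic feasible solution has at most two positive variables.
avocado only: max(3.5/0.5, 135/15) = 9 servings → $16.65.
strawberries only: max(3.5/0.6, 135/71) = 5.833 servings → $5.25.
sweet potato only: max(3.5/1.1, 135/21) = 6.429 servings → $4.18.
avocado + strawberries with both tight: 6.321 servings and 0.566 servings → $12.20.
avocado + sweet potato with both targets exact would need a negative amount; discard.
strawberries + sweet potato with both tight: 1.145 servings and 2.557 servings → $2.69.
The minimum over all feasible corners is $2.69.

$2.69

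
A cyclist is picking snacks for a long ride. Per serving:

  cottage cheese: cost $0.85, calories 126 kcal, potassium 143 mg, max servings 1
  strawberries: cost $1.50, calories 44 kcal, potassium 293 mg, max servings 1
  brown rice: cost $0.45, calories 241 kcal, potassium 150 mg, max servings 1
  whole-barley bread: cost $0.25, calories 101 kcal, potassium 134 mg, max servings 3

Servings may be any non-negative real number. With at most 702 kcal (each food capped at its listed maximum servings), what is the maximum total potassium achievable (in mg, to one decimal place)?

980.5 mg

Potassium per kcal: strawberries 6.659, whole-barley bread 1.327, cottage cheese 1.135, brown rice 0.6224.
Take 1 serving of strawberries: uses 44 kcal, +293.0 mg potassium (running total 293.0 mg).
Take 3 servings of whole-barley bread: uses 303 kcal, +402.0 mg potassium (running total 695.0 mg).
Take 1 serving of cottage cheese: uses 126 kcal, +143.0 mg potassium (running total 838.0 mg).
Take 0.9502 servings of brown rice: uses 229 kcal, +142.5 mg potassium (running total 980.5 mg).
Filling greedily by potassium-per-kcal is optimal for one linear limit, giving 980.5 mg.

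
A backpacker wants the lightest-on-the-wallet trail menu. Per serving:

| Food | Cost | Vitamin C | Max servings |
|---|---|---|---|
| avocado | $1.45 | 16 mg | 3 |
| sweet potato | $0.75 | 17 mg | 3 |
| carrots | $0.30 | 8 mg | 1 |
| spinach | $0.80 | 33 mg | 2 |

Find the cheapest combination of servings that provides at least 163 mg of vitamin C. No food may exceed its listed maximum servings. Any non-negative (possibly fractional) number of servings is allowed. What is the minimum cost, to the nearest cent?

Cost per mg of vitamin C: spinach $0.0242, carrots $0.0375, sweet potato $0.0441, avocado $0.0906.
Take 2 servings of spinach: +66.0 mg vitamin C for $1.60 (total $1.60, still need 97.0 mg).
Take 1 serving of carrots: +8.0 mg vitamin C for $0.30 (total $1.90, still need 89.0 mg).
Take 3 servings of sweet potato: +51.0 mg vitamin C for $2.25 (total $4.15, still need 38.0 mg).
Take 2.375 servings of avocado: +38.0 mg vitamin C for $3.44 (total $7.59, still need 0.0 mg).
Filling from the cheapest source first is optimal under one linear minimum: $7.59.

$7.59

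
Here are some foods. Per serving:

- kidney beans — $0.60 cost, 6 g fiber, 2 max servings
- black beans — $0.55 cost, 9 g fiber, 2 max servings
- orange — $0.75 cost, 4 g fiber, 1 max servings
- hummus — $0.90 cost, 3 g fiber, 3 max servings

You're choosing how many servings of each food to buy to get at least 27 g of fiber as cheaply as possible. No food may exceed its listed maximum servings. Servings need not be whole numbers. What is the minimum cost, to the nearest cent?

Cost per g of fiber: black beans $0.0611, kidney beans $0.1000, orange $0.1875, hummus $0.3000.
Take 2 servings of black beans: +18.0 g fiber for $1.10 (total $1.10, still need 9.0 g).
Take 1.5 servings of kidney beans: +9.0 g fiber for $0.90 (total $2.00, still need 0.0 g).
Greedy by cheapest-per-g is optimal for a single linear constraint, so the minimum cost is $2.00.

$2.00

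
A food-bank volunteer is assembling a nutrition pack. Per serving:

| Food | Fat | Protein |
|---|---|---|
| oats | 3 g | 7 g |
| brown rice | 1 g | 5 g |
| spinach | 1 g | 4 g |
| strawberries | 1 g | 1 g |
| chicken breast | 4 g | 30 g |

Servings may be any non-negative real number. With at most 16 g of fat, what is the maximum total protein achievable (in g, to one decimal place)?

120.0 g

Protein per g fat: chicken breast 7.5, brown rice 5, spinach 4, oats 2.333, strawberries 1.
With no serving limits, spend the whole fat allowance on chicken breast: 16 g / 4 g × 30 g = 120.0 g.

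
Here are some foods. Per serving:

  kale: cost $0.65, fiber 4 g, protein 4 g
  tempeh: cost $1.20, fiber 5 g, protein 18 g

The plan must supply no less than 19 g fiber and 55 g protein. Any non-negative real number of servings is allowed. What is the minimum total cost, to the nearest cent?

$4.16

kale only: max(19/4, 55/4) = 13.75 servings → $8.94.
tempeh only: max(19/5, 55/18) = 3.8 servings → $4.56.
kale + tempeh with both tight: 1.288 servings and 2.769 servings → $4.16.
The minimum over all feasible corners is $4.16.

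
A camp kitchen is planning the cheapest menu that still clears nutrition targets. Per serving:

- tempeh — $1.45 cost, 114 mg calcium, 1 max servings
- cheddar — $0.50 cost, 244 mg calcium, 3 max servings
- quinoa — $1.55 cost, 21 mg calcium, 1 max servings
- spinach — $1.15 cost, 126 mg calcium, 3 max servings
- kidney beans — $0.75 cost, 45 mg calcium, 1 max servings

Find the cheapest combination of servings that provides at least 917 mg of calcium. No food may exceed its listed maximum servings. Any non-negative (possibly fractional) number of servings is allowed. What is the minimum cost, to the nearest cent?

$3.19

Cost per mg of calcium: cheddar $0.0020, spinach $0.0091, tempeh $0.0127, kidney beans $0.0167, quinoa $0.0738.
Take 3 servings of cheddar: +732.0 mg calcium for $1.50 (total $1.50, still need 185.0 mg).
Take 1.468 servings of spinach: +185.0 mg calcium for $1.69 (total $3.19, still need 0.0 mg).
Greedy by cheapest-per-mg is optimal for a single linear constraint, so the minimum cost is $3.19.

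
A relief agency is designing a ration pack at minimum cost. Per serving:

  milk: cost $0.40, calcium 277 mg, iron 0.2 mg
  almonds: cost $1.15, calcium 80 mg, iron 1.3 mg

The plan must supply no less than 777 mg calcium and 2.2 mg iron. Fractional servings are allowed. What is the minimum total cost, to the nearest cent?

For a min-cost LP with two ≥-constraints, a basic feasible solution has at most two positive variables.
milk only: max(777/277, 2.2/0.2) = 11 servings → $4.40.
almonds only: max(777/80, 2.2/1.3) = 9.713 servings → $11.17.
milk + almonds with both tight: 2.424 servings and 1.319 servings → $2.49.
So the least-cost plan costs $2.49.

$2.49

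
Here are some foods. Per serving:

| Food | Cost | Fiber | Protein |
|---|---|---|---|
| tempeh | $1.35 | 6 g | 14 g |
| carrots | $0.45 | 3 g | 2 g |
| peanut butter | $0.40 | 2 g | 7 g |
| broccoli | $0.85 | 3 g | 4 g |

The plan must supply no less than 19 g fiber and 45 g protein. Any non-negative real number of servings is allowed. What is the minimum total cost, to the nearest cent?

An LP optimum is at a vertex; with two nutrient constraints at most two foods are used. Check each candidate.
tempeh only: max(19/6, 45/14) = 3.214 servings → $4.34.
carrots only: max(19/3, 45/2) = 22.5 servings → $10.12.
peanut butter only: max(19/2, 45/7) = 9.5 servings → $3.80.
broccoli only: max(19/3, 45/4) = 11.25 servings → $9.56.
tempeh + carrots with both targets exact would need a negative amount; discard.
tempeh + peanut butter with both tight: 3.071 servings and 0.2857 servings → $4.26.
tempeh + broccoli: intersection lies outside the first quadrant.
carrots + peanut butter with both tight: 2.529 servings and 5.706 servings → $3.42.
carrots + broccoli: the both-tight solution has a negative serving — not a feasible corner.
peanut butter + broccoli with both tight: 4.538 servings and 3.308 servings → $4.63.
Cheapest feasible corner: $3.42.

$3.42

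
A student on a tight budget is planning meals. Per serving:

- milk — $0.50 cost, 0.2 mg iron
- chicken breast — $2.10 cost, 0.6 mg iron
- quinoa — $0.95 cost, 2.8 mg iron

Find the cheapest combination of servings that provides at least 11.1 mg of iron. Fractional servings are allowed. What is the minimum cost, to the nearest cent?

$3.77

Cost per mg of iron: quinoa $0.3393, milk $2.5000, chicken breast $3.5000.
With no serving limits, use only quinoa: 11.1 mg / 2.8 mg = 3.964 servings × $0.95 = $3.77.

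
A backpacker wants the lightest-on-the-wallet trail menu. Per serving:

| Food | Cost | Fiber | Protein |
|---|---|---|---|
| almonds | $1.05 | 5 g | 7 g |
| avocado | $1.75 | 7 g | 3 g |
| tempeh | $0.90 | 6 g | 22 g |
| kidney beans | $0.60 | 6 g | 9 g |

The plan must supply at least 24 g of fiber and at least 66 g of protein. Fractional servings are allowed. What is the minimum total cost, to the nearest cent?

This is a tiny linear program; its minimum lies at a vertex of the feasible set. List the vertices and price them.
almonds only: max(24/5, 66/7) = 9.429 servings → $9.90.
avocado only: max(24/7, 66/3) = 22 servings → $38.50.
tempeh only: max(24/6, 66/22) = 4 servings → $3.60.
kidney beans only: max(24/6, 66/9) = 7.333 servings → $4.40.
almonds + avocado with both targets exact would need a negative amount; discard.
almonds + tempeh with both tight: 1.941 servings and 2.382 servings → $4.18.
almonds + kidney beans with both targets exact would need a negative amount; discard.
avocado + tempeh with both tight: 0.9706 servings and 2.868 servings → $4.28.
avocado + kidney beans: the both-tight solution has a negative serving — not a feasible corner.
tempeh + kidney beans with both tight: 2.308 servings and 1.692 servings → $3.09.
Cheapest feasible corner: $3.09.

$3.09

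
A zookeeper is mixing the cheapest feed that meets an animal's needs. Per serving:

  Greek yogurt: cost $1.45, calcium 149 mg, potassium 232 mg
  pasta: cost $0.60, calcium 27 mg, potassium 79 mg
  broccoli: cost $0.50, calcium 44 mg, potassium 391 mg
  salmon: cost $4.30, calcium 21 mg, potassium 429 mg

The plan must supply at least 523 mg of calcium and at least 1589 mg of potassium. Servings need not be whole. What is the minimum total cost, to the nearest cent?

Greek yogurt only: max(523/149, 1589/232) = 6.849 servings → $9.93.
pasta only: max(523/27, 1589/79) = 20.11 servings → $12.07.
broccoli only: max(523/44, 1589/391) = 11.89 servings → $5.94.
salmon only: max(523/21, 1589/429) = 24.9 servings → $107.09.
Greek yogurt + pasta: the both-tight solution has a negative serving — not a feasible corner.
Greek yogurt + broccoli with both tight: 2.801 servings and 2.402 servings → $5.26.
Greek yogurt + salmon with both tight: 3.235 servings and 1.955 servings → $13.10.
pasta + broccoli with both tight: 19.01 servings and 0.224 servings → $11.52.
pasta + salmon with both tight: 19.25 servings and 0.1598 servings → $12.23.
broccoli + salmon with both targets exact would need a negative amount; discard.
Cheapest feasible corner: $5.26.

$5.26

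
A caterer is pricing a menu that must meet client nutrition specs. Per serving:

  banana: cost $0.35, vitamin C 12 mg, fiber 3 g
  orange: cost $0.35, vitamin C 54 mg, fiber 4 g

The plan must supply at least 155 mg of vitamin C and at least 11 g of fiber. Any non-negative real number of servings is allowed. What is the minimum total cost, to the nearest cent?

banana only: max(155/12, 11/3) = 12.92 servings → $4.52.
orange only: max(155/54, 11/4) = 2.87 servings → $1.00.
banana + orange with both targets exact would need a negative amount; discard.
Cheapest feasible corner: $1.00.

$1.00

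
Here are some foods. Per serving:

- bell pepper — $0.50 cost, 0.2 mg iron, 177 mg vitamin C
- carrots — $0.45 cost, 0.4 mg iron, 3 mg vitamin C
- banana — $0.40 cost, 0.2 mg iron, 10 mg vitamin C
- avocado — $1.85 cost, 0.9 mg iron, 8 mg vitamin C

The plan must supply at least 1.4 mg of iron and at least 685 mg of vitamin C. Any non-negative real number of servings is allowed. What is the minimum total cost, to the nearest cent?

The cheapest plan sits at a corner of the feasible region — with two constraints it uses at most two foods.
bell pepper only: max(1.4/0.2, 685/177) = 7 servings → $3.50.
carrots only: max(1.4/0.4, 685/3) = 228.3 servings → $102.75.
banana only: max(1.4/0.2, 685/10) = 68.5 servings → $27.40.
avocado only: max(1.4/0.9, 685/8) = 85.62 servings → $158.41.
bell pepper + carrots with both tight: 3.843 servings and 1.578 servings → $2.63.
bell pepper + banana with both tight: 3.683 servings and 3.317 servings → $3.17.
bell pepper + avocado with both tight: 3.838 servings and 0.7026 servings → $3.22.
carrots + banana: the both-tight solution has a negative serving — not a feasible corner.
carrots + avocado: the both-tight solution has a negative serving — not a feasible corner.
banana + avocado: the both-tight solution has a negative serving — not a feasible corner.
The minimum over all feasible corners is $2.63.

$2.63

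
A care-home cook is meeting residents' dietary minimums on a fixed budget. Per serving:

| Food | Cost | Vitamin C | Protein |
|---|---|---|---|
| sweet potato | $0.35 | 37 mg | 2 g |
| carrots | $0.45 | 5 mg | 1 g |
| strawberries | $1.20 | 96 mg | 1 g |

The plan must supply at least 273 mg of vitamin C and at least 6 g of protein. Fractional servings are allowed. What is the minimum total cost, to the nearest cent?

A basic optimal solution has at most two foods positive. Try each food alone and each pair with both targets met exactly.
sweet potato only: max(273/37, 6/2) = 7.378 servings → $2.58.
carrots only: max(273/5, 6/1) = 54.6 servings → $24.57.
strawberries only: max(273/96, 6/1) = 6 servings → $7.20.
sweet potato + carrots with both targets exact would need a negative amount; discard.
sweet potato + strawberries with both tight: 1.955 servings and 2.09 servings → $3.19.
carrots + strawberries with both tight: 3.33 servings and 2.67 servings → $4.70.
The minimum over all feasible corners is $2.58.

$2.58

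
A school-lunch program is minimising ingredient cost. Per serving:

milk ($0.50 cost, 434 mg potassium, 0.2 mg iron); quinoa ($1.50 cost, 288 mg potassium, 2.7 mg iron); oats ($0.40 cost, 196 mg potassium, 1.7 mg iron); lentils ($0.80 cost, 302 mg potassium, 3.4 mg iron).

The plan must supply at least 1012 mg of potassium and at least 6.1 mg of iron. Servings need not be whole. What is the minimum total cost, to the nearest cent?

$1.78

At the optimum either one food covers both requirements or two foods hit both targets exactly; no other combination can be cheaper.
milk only: max(1012/434, 6.1/0.2) = 30.5 servings → $15.25.
quinoa only: max(1012/288, 6.1/2.7) = 3.514 servings → $5.27.
oats only: max(1012/196, 6.1/1.7) = 5.163 servings → $2.07.
lentils only: max(1012/302, 6.1/3.4) = 3.351 servings → $2.68.
milk + quinoa with both tight: 0.8756 servings and 2.194 servings → $3.73.
milk + oats with both tight: 0.7512 servings and 3.5 servings → $1.78.
milk + lentils with both tight: 1.13 servings and 1.728 servings → $1.95.
quinoa + oats: the both-tight solution has a negative serving — not a feasible corner.
quinoa + lentils: intersection lies outside the first quadrant.
oats + lentils with both targets exact would need a negative amount; discard.
The minimum over all feasible corners is $1.78.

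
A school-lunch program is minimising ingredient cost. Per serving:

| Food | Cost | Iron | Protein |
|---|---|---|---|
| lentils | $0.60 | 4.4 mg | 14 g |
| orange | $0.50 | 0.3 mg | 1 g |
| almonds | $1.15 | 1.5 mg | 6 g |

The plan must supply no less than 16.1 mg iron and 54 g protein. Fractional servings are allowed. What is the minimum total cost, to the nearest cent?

$2.31

For a min-cost LP with two ≥-constraints, a basic feasible solution has at most two positive variables.
lentils only: max(16.1/4.4, 54/14) = 3.857 servings → $2.31.
orange only: max(16.1/0.3, 54/1) = 54 servings → $27.00.
almonds only: max(16.1/1.5, 54/6) = 10.73 servings → $12.34.
lentils + orange: intersection lies outside the first quadrant.
lentils + almonds with both tight: 2.889 servings and 2.259 servings → $4.33.
orange + almonds with both tight: 52 servings and 0.3333 servings → $26.38.
So the least-cost plan costs $2.31.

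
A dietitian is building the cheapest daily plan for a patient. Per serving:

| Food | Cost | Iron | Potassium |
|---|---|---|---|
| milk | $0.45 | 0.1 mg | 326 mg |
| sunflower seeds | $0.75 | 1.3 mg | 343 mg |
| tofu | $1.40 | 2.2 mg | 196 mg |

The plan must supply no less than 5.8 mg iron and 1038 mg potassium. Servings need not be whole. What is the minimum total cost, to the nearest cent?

$3.35

milk only: max(5.8/0.1, 1038/326) = 58 servings → $26.10.
sunflower seeds only: max(5.8/1.3, 1038/343) = 4.462 servings → $3.35.
tofu only: max(5.8/2.2, 1038/196) = 5.296 servings → $7.41.
milk + sunflower seeds with both targets exact would need a negative amount; discard.
milk + tofu with both tight: 1.644 servings and 2.562 servings → $4.33.
sunflower seeds + tofu with both tight: 2.295 servings and 1.281 servings → $3.51.
The minimum over all feasible corners is $3.35.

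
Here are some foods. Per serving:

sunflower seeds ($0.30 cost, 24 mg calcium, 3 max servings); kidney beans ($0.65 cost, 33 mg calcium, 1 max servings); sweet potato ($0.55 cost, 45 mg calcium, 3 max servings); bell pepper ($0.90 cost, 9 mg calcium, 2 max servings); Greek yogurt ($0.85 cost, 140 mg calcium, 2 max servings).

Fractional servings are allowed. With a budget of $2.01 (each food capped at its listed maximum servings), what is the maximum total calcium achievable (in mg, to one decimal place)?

305.4 mg

Calcium per dollar: Greek yogurt 164.7, sweet potato 81.82, sunflower seeds 80, kidney beans 50.77, bell pepper 10.
Take 2 servings of Greek yogurt: spends $1.70, +280.0 mg calcium (running total 280.0 mg).
Take 0.5636 servings of sweet potato: spends $0.31, +25.4 mg calcium (running total 305.4 mg).
Filling greedily by calcium-per-dollar is optimal for one linear limit, giving 305.4 mg.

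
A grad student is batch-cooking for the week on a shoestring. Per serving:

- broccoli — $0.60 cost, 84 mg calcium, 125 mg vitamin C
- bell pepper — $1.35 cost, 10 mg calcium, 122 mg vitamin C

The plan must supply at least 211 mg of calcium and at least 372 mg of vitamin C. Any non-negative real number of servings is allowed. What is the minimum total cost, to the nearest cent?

$1.79

Check every corner: each single food scaled to meet both minima, and each pair solved so both constraints bind.
broccoli only: max(211/84, 372/125) = 2.976 servings → $1.79.
bell pepper only: max(211/10, 372/122) = 21.1 servings → $28.48.
broccoli + bell pepper with both tight: 2.447 servings and 0.5416 servings → $2.20.
The minimum over all feasible corners is $1.79.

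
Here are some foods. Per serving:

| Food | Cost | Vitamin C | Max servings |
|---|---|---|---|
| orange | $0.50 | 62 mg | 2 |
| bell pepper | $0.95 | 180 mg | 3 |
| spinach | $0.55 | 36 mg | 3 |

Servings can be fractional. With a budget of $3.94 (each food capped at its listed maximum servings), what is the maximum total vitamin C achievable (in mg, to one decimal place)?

669.9 mg

Vitamin C per dollar: bell pepper 189.5, orange 124, spinach 65.45.
Take 3 servings of bell pepper: spends $2.85, +540.0 mg vitamin C (running total 540.0 mg).
Take 2 servings of orange: spends $1.00, +124.0 mg vitamin C (running total 664.0 mg).
Take 0.1636 servings of spinach: spends $0.09, +5.9 mg vitamin C (running total 669.9 mg).
Greedy by best ratio exhausts the cost allowance optimally: 669.9 mg.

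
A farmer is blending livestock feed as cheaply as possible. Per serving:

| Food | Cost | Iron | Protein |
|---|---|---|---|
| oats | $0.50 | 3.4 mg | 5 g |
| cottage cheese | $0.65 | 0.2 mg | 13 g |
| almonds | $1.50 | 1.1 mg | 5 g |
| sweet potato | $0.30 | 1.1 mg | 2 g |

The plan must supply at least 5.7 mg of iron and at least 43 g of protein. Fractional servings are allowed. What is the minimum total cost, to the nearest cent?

The cheapest plan sits at a corner of the feasible region — with two constraints it uses at most two foods.
oats only: max(5.7/3.4, 43/5) = 8.6 servings → $4.30.
cottage cheese only: max(5.7/0.2, 43/13) = 28.5 servings → $18.52.
almonds only: max(5.7/1.1, 43/5) = 8.6 servings → $12.90.
sweet potato only: max(5.7/1.1, 43/2) = 21.5 servings → $6.45.
oats + cottage cheese with both tight: 1.516 servings and 2.725 servings → $2.53.
oats + almonds: intersection lies outside the first quadrant.
oats + sweet potato: intersection lies outside the first quadrant.
cottage cheese + almonds with both tight: 1.414 servings and 4.925 servings → $8.31.
cottage cheese + sweet potato with both tight: 2.583 servings and 4.712 servings → $3.09.
almonds + sweet potato: the both-tight solution has a negative serving — not a feasible corner.
So the least-cost plan costs $2.53.

$2.53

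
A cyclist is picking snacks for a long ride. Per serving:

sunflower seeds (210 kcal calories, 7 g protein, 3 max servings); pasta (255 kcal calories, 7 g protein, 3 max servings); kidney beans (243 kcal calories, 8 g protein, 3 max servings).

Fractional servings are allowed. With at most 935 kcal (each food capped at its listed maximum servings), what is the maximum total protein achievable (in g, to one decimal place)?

Protein per kcal: sunflower seeds 0.03333, kidney beans 0.03292, pasta 0.02745.
Take 3 servings of sunflower seeds: uses 630 kcal, +21.0 g protein (running total 21.0 g).
Take 1.255 servings of kidney beans: uses 305 kcal, +10.0 g protein (running total 31.0 g).
Greedy by best ratio exhausts the calories allowance optimally: 31.0 g.

31.0 g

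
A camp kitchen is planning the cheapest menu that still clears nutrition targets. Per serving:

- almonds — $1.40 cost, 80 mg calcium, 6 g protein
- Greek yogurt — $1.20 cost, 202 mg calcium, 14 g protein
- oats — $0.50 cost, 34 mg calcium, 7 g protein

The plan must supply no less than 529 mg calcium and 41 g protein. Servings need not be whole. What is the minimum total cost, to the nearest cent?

$3.42

This is a tiny linear program; its minimum lies at a vertex of the feasible set. List the vertices and price them.
almonds only: max(529/80, 41/6) = 6.833 servings → $9.57.
Greek yogurt only: max(529/202, 41/14) = 2.929 servings → $3.51.
oats only: max(529/34, 41/7) = 15.56 servings → $7.78.
almonds + Greek yogurt: intersection lies outside the first quadrant.
almonds + oats with both tight: 6.486 servings and 0.2978 servings → $9.23.
Greek yogurt + oats with both tight: 2.462 servings and 0.9339 servings → $3.42.
So the least-cost plan costs $3.42.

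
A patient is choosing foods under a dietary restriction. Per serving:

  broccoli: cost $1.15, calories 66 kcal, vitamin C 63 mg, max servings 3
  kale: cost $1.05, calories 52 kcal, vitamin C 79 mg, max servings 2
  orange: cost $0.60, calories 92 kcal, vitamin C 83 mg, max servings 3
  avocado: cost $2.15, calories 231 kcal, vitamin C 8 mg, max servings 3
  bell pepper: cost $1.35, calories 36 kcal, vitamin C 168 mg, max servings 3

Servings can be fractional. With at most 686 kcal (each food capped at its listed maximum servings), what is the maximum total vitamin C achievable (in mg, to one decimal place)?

1100.0 mg

Vitamin C per kcal: bell pepper 4.667, kale 1.519, broccoli 0.9545, orange 0.9022, avocado 0.03463.
Take 3 servings of bell pepper: uses 108 kcal, +504.0 mg vitamin C (running total 504.0 mg).
Take 2 servings of kale: uses 104 kcal, +158.0 mg vitamin C (running total 662.0 mg).
Take 3 servings of broccoli: uses 198 kcal, +189.0 mg vitamin C (running total 851.0 mg).
Take 3 servings of orange: uses 276 kcal, +249.0 mg vitamin C (running total 1100.0 mg).
Filling greedily by vitamin C-per-kcal is optimal for one linear limit, giving 1100.0 mg.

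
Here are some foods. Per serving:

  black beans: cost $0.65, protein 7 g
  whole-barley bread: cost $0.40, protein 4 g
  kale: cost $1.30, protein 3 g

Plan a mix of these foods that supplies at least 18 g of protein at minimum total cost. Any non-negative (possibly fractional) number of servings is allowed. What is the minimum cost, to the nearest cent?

$1.67

Cost per g of protein: black beans $0.0929, whole-barley bread $0.1000, kale $0.4333.
With no serving limits, use only black beans: 18 g / 7 g = 2.571 servings × $0.65 = $1.67.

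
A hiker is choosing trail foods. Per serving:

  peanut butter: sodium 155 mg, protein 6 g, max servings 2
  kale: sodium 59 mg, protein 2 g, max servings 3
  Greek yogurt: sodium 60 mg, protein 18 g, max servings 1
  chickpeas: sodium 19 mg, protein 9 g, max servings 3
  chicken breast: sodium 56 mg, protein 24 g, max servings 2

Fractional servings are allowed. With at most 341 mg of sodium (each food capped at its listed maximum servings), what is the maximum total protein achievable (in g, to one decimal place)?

Protein per mg sodium: chickpeas 0.4737, chicken breast 0.4286, Greek yogurt 0.3, peanut butter 0.03871, kale 0.0339.
Take 3 servings of chickpeas: uses 57 mg sodium, +27.0 g protein (running total 27.0 g).
Take 2 servings of chicken breast: uses 112 mg sodium, +48.0 g protein (running total 75.0 g).
Take 1 serving of Greek yogurt: uses 60 mg sodium, +18.0 g protein (running total 93.0 g).
Take 0.7226 servings of peanut butter: uses 112 mg sodium, +4.3 g protein (running total 97.3 g).
Filling greedily by protein-per-mg sodium is optimal for one linear limit, giving 97.3 g.

97.3 g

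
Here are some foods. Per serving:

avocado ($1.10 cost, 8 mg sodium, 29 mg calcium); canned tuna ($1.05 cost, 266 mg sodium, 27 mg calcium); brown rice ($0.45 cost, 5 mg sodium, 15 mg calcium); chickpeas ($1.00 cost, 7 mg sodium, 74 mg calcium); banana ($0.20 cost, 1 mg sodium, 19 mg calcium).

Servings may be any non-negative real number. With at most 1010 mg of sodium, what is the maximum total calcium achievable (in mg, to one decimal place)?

Calcium per mg sodium: banana 19, chickpeas 10.57, avocado 3.625, brown rice 3, canned tuna 0.1015.
With no serving limits, spend the whole sodium allowance on banana: 1010 mg / 1 mg × 19 mg = 19190.0 mg.

19190.0 mg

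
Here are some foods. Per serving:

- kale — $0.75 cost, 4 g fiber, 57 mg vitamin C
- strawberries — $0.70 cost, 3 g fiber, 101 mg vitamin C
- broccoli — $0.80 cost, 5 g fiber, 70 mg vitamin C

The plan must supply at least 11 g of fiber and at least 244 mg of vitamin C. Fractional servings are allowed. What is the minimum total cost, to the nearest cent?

$2.10

For a min-cost LP with two ≥-constraints, a basic feasible solution has at most two positive variables.
kale only: max(11/4, 244/57) = 4.281 servings → $3.21.
strawberries only: max(11/3, 244/101) = 3.667 servings → $2.57.
broccoli only: max(11/5, 244/70) = 3.486 servings → $2.79.
kale + strawberries with both tight: 1.627 servings and 1.498 servings → $2.27.
kale + broccoli with both targets exact would need a negative amount; discard.
strawberries + broccoli with both tight: 1.525 servings and 1.285 servings → $2.10.
Cheapest feasible corner: $2.10.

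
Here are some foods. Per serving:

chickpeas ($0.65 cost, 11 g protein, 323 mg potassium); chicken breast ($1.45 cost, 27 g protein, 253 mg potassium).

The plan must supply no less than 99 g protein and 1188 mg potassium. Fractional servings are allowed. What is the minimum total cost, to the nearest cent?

An LP optimum is at a vertex; with two nutrient constraints at most two foods are used. Check each candidate.
chickpeas only: max(99/11, 1188/323) = 9 servings → $5.85.
chicken breast only: max(99/27, 1188/253) = 4.696 servings → $6.81.
chickpeas + chicken breast with both tight: 1.184 servings and 3.184 servings → $5.39.
The minimum over all feasible corners is $5.39.

$5.39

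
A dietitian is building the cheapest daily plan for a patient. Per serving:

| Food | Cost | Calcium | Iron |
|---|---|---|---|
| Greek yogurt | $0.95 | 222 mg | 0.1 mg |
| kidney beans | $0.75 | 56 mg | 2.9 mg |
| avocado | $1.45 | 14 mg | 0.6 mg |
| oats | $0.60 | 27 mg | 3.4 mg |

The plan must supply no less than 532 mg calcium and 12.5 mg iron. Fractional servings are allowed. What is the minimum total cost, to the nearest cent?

$4.03

A basic optimal solution has at most two foods positive. Try each food alone and each pair with both targets met exactly.
Greek yogurt only: max(532/222, 12.5/0.1) = 125 servings → $118.75.
kidney beans only: max(532/56, 12.5/2.9) = 9.5 servings → $7.12.
avocado only: max(532/14, 12.5/0.6) = 38 servings → $55.10.
oats only: max(532/27, 12.5/3.4) = 19.7 servings → $11.82.
Greek yogurt + kidney beans with both tight: 1.321 servings and 4.265 servings → $4.45.
Greek yogurt + avocado with both tight: 1.094 servings and 20.65 servings → $30.98.
Greek yogurt + oats with both tight: 1.956 servings and 3.619 servings → $4.03.
kidney beans + avocado: intersection lies outside the first quadrant.
kidney beans + oats: intersection lies outside the first quadrant.
avocado + oats: intersection lies outside the first quadrant.
The minimum over all feasible corners is $4.03.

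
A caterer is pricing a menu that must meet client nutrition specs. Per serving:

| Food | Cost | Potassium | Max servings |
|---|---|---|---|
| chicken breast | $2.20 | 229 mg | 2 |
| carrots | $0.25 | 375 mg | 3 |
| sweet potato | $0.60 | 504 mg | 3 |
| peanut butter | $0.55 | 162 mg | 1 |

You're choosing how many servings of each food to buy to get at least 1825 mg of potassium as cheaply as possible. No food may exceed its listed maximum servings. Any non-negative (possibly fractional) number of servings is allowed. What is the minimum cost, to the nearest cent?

Cost per mg of potassium: carrots $0.0007, sweet potato $0.0012, peanut butter $0.0034, chicken breast $0.0096.
Take 3 servings of carrots: +1125.0 mg potassium for $0.75 (total $0.75, still need 700.0 mg).
Take 1.389 servings of sweet potato: +700.0 mg potassium for $0.83 (total $1.58, still need 0.0 mg).
Filling from the cheapest source first is optimal under one linear minimum: $1.58.

$1.58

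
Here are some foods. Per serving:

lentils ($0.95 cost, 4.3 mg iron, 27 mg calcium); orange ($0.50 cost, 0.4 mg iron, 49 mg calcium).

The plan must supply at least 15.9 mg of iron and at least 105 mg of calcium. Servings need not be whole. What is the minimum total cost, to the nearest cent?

$3.56

A basic optimal solution has at most two foods positive. Try each food alone and each pair with both targets met exactly.
lentils only: max(15.9/4.3, 105/27) = 3.889 servings → $3.69.
orange only: max(15.9/0.4, 105/49) = 39.75 servings → $19.88.
lentils + orange with both tight: 3.687 servings and 0.1111 servings → $3.56.
Cheapest feasible corner: $3.56.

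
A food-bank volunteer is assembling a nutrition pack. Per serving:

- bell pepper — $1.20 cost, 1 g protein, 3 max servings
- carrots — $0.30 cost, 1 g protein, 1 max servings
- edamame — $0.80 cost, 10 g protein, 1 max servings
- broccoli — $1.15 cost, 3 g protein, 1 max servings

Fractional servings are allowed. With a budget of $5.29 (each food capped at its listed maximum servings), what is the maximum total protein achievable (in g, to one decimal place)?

Protein per dollar: edamame 12.5, carrots 3.333, broccoli 2.609, bell pepper 0.8333.
Take 1 serving of edamame: spends $0.80, +10.0 g protein (running total 10.0 g).
Take 1 serving of carrots: spends $0.30, +1.0 g protein (running total 11.0 g).
Take 1 serving of broccoli: spends $1.15, +3.0 g protein (running total 14.0 g).
Take 2.533 servings of bell pepper: spends $3.04, +2.5 g protein (running total 16.5 g).
Filling greedily by protein-per-dollar is optimal for one linear limit, giving 16.5 g.

16.5 g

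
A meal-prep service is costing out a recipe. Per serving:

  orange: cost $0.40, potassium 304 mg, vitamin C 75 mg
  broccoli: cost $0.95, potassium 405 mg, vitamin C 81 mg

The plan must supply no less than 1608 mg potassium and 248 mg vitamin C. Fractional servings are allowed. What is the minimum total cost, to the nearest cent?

$2.12

The cheapest plan sits at a corner of the feasible region — with two constraints it uses at most two foods.
orange only: max(1608/304, 248/75) = 5.289 servings → $2.12.
broccoli only: max(1608/405, 248/81) = 3.97 servings → $3.77.
orange + broccoli: the both-tight solution has a negative serving — not a feasible corner.
The minimum over all feasible corners is $2.12.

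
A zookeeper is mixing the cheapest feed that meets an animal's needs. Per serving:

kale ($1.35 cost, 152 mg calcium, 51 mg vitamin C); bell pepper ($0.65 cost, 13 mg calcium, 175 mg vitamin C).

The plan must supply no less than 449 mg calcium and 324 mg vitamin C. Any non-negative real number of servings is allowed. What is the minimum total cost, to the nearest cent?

$4.53

Check every corner: each single food scaled to meet both minima, and each pair solved so both constraints bind.
kale only: max(449/152, 324/51) = 6.353 servings → $8.58.
bell pepper only: max(449/13, 324/175) = 34.54 servings → $22.45.
kale + bell pepper with both tight: 2.867 servings and 1.016 servings → $4.53.
The minimum over all feasible corners is $4.53.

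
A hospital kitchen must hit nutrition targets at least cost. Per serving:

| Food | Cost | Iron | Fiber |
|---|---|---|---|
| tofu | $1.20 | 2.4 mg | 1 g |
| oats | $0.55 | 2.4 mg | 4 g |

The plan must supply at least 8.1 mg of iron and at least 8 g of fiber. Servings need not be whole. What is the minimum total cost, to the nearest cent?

tofu only: max(8.1/2.4, 8/1) = 8 servings → $9.60.
oats only: max(8.1/2.4, 8/4) = 3.375 servings → $1.86.
tofu + oats with both tight: 1.833 servings and 1.542 servings → $3.05.
Cheapest feasible corner: $1.86.

$1.86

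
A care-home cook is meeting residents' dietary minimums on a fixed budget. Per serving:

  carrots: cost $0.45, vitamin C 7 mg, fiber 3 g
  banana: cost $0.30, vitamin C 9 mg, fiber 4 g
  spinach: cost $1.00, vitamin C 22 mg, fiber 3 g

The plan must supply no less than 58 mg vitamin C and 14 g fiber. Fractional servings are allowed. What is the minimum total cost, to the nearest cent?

$1.93

With two linear requirements the optimum uses one or two foods; enumerate the corners.
carrots only: max(58/7, 14/3) = 8.286 servings → $3.73.
banana only: max(58/9, 14/4) = 6.444 servings → $1.93.
spinach only: max(58/22, 14/3) = 4.667 servings → $4.67.
carrots + banana: intersection lies outside the first quadrant.
carrots + spinach with both tight: 2.978 servings and 1.689 servings → $3.03.
banana + spinach with both tight: 2.197 servings and 1.738 servings → $2.40.
So the least-cost plan costs $1.93.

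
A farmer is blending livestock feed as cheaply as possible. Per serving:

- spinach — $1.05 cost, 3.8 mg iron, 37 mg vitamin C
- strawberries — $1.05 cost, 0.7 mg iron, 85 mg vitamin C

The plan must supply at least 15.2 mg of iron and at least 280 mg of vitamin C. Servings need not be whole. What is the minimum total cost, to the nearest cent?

$5.65

The cheapest plan sits at a corner of the feasible region — with two constraints it uses at most two foods.
spinach only: max(15.2/3.8, 280/37) = 7.568 servings → $7.95.
strawberries only: max(15.2/0.7, 280/85) = 21.71 servings → $22.80.
spinach + strawberries with both tight: 3.689 servings and 1.688 servings → $5.65.
So the least-cost plan costs $5.65.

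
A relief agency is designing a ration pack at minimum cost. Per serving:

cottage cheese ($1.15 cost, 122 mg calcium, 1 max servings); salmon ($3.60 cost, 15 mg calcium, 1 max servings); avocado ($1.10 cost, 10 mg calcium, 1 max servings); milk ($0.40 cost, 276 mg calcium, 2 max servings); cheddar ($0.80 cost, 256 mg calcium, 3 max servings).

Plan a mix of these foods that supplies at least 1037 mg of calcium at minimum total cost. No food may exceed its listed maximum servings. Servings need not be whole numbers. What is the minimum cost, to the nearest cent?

$2.32

Cost per mg of calcium: milk $0.0014, cheddar $0.0031, cottage cheese $0.0094, avocado $0.1100, salmon $0.2400.
Take 2 servings of milk: +552.0 mg calcium for $0.80 (total $0.80, still need 485.0 mg).
Take 1.895 servings of cheddar: +485.0 mg calcium for $1.52 (total $2.32, still need 0.0 mg).
Filling from the cheapest source first is optimal under one linear minimum: $2.32.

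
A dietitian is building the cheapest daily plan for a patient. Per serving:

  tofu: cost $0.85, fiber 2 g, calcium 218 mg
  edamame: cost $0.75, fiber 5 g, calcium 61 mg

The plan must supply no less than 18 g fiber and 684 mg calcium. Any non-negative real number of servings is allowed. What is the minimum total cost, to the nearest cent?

$4.02

Minimising a linear cost over {fiber ≥ 18, calcium ≥ 684, servings ≥ 0} — the optimum is at a vertex, using one or two foods.
tofu only: max(18/2, 684/218) = 9 servings → $7.65.
edamame only: max(18/5, 684/61) = 11.21 servings → $8.41.
tofu + edamame with both tight: 2.399 servings and 2.64 servings → $4.02.
Cheapest feasible corner: $4.02.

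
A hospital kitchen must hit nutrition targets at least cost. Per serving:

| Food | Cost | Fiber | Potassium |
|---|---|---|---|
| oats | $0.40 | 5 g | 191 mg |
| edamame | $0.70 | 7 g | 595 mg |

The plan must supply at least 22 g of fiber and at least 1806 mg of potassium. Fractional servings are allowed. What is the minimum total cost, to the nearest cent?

$2.17

oats only: max(22/5, 1806/191) = 9.455 servings → $3.78.
edamame only: max(22/7, 1806/595) = 3.143 servings → $2.20.
oats + edamame with both tight: 0.2735 servings and 2.947 servings → $2.17.
So the least-cost plan costs $2.17.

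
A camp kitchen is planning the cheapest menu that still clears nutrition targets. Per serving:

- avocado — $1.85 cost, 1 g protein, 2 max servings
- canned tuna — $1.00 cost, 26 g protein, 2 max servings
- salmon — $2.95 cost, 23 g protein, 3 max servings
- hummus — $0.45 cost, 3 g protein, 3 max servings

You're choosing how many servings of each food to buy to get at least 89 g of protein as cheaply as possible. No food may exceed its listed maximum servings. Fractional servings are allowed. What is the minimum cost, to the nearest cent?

Cost per g of protein: canned tuna $0.0385, salmon $0.1283, hummus $0.1500, avocado $1.8500.
Take 2 servings of canned tuna: +52.0 g protein for $2.00 (total $2.00, still need 37.0 g).
Take 1.609 servings of salmon: +37.0 g protein for $4.75 (total $6.75, still need 0.0 g).
Greedy by cheapest-per-g is optimal for a single linear constraint, so the minimum cost is $6.75.

$6.75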